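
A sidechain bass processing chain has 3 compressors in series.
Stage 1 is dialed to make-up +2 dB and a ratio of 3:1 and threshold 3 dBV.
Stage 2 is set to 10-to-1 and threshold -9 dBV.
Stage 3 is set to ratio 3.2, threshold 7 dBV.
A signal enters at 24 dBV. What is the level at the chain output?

Stage 1: overshoot 21 dB → 21/3 = 7 dB → 10 dBV; +2 dB make-up → 12 dBV.
Stage 2: overshoot 21 dB → 21/10 = 2.1 dB → -6.9 dBV.
Stage 3: -6.9 dBV is at or below the 7 dBV threshold — no compression; output -6.9 dBV.

-6.9 dBV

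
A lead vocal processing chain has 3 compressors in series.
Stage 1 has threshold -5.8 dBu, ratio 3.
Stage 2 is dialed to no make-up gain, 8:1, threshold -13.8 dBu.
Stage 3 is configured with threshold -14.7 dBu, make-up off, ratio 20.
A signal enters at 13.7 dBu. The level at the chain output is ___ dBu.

Stage 1: 13.7 dBu is 19.5 dB over -5.8 dBu; at 3:1 that becomes 6.5 dB over, giving 0.7 dBu.
Stage 2: overshoot 14.5 dB → 14.5/8 = 1.8125 dB → -11.9875 dBu.
Stage 3: overshoot 2.7125 dB → 2.7125/20 = 0.135625 dB → -14.564375 dBu.

-14.564375 dBu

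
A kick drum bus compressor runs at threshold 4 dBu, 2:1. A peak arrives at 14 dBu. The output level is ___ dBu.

14 dBu sits 10 dB over threshold.
The 10 dB excess becomes 5 dB after 2:1 reduction.
Output = 4 + 5 = 9 dBu.

9 dBu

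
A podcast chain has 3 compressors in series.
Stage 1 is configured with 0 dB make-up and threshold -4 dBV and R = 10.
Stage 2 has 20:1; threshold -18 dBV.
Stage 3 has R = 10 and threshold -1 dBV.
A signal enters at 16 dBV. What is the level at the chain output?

-17.2 dBV

Stage 1: overshoot 20 dB → 20/10 = 2 dB → -2 dBV.
Stage 2: 16 dB above -18 dBV, reduced 20:1 to 0.8 dB above → -17.2 dBV.
Stage 3: below threshold (-17.2 ≤ -1); passes unchanged; output -17.2 dBV.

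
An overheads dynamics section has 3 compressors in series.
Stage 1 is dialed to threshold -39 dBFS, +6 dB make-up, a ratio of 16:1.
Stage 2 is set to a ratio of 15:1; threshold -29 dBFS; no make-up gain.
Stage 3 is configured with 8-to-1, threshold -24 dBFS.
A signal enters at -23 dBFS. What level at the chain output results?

-32 dBFS

Stage 1: 16 dB above -39 dBFS, reduced 16:1 to 1 dB above → -38 dBFS; +6 dB make-up → -32 dBFS.
Stage 2: -32 dBFS ≤ -29 dBFS, so stage 2 doesn't engage; output -32 dBFS.
Stage 3: below threshold (-32 ≤ -24); passes unchanged; output -32 dBFS.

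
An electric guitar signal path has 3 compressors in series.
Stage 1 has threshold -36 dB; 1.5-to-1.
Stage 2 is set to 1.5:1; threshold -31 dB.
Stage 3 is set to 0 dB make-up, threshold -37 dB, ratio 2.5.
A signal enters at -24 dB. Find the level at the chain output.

-33.8 dB

Stage 1: overshoot 12 dB → 12/1.5 = 8 dB → -28 dB.
Stage 2: overshoot 3 dB → 3/1.5 = 2 dB → -29 dB.
Stage 3: overshoot 8 dB → 8/2.5 = 3.2 dB → -33.8 dB.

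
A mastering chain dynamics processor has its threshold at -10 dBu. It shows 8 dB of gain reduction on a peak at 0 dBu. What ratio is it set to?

Input overshoot = 0 − (-10) = 10 dB.
Output overshoot = 10 − 8 = 2 dB.
Ratio = input overshoot / output overshoot = 10 / 2 = 5.

5:1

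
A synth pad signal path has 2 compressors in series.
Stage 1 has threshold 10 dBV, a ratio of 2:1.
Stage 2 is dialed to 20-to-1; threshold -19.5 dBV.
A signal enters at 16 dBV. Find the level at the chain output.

-17.875 dBV

Stage 1: 16 dBV is 6 dB over 10 dBV; at 2:1 that becomes 3 dB over, giving 13 dBV.
Stage 2: 13 dBV is 32.5 dB over -19.5 dBV; at 20:1 that becomes 1.625 dB over, giving -17.875 dBV.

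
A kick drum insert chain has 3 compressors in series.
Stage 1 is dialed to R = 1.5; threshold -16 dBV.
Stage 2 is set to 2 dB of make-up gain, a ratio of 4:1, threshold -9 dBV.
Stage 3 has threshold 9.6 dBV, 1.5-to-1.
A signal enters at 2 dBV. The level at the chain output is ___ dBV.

Stage 1: 18 dB above -16 dBV, reduced 1.5:1 to 12 dB above → -4 dBV.
Stage 2: 5 dB above -9 dBV, reduced 4:1 to 1.25 dB above → -7.75 dBV; +2 dB make-up → -5.75 dBV.
Stage 3: -5.75 dBV ≤ 9.6 dBV, so stage 3 doesn't engage; output -5.75 dBV.

-5.75 dBV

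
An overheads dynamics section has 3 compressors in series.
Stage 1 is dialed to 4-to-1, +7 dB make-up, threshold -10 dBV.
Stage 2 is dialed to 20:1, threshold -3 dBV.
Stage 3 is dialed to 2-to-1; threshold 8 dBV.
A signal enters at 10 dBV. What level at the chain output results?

-2.75 dBV

Stage 1: overshoot 20 dB → 20/4 = 5 dB → -5 dBV; +7 dB make-up → 2 dBV.
Stage 2: 2 dBV is 5 dB over -3 dBV; at 20:1 that becomes 0.25 dB over, giving -2.75 dBV.
Stage 3: -2.75 dBV is at or below the 8 dBV threshold — no compression; output -2.75 dBV.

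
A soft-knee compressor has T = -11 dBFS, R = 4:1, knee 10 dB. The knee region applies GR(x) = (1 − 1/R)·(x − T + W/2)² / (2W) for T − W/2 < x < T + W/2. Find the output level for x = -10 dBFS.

-11.35 dBFS

x − T + W/2 = -10 − (-11) + 5 = 6.
GR = (1 − 1/4) × 6² / 20 = 0.75 × 36 / 20 = 1.35 dB.
Output = -10 − 1.35 = -11.35 dBFS.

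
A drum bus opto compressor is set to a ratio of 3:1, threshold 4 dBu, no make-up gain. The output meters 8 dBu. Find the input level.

16 dBu

The compressed level sits 8 − 4 = 4 dB over threshold.
Before 3:1 compression the overshoot was 4 × 3 = 12 dB, so input = 4 + 12 = 16 dBu.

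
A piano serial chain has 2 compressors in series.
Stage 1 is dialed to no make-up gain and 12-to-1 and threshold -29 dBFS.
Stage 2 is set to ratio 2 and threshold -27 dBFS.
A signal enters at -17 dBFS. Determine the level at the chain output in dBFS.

-28 dBFS

Stage 1: 12 dB above -29 dBFS, reduced 12:1 to 1 dB above → -28 dBFS.
Stage 2: -28 dBFS is at or below the -27 dBFS threshold — no compression; output -28 dBFS.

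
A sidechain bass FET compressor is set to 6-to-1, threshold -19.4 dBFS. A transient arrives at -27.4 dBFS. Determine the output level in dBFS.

-27.4 dBFS

-27.4 dBFS is 8 dB below the -19.4 dBFS threshold, so no gain reduction is applied.
Output = input = -27.4 dBFS.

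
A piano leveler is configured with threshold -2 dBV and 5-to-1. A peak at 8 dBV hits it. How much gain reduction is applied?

8 dB

8 dBV exceeds the threshold by 10 dB.
A 5:1 ratio leaves 2 dB of that excess.
Gain reduction = 10 − 2 = 8 dB.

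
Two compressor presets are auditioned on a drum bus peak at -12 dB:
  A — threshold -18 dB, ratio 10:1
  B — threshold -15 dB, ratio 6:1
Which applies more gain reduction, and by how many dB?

A: GR = 6 − 6/10 = 5.4 dB.
B: GR = 3 − 3/6 = 2.5 dB.
A applies 2.9 dB more gain reduction.

A, by 2.9 dB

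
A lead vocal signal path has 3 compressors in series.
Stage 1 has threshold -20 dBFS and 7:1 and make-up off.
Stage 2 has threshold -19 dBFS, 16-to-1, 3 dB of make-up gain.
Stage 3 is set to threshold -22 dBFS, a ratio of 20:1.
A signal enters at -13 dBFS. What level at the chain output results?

-21.7 dBFS

Stage 1: overshoot 7 dB → 7/7 = 1 dB → -19 dBFS.
Stage 2: below threshold (-19 ≤ -19); passes unchanged; make-up brings it to -16 dBFS.
Stage 3: overshoot 6 dB → 6/20 = 0.3 dB → -21.7 dBFS.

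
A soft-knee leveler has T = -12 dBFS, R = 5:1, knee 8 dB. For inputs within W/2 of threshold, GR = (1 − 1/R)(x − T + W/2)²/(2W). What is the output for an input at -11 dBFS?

-12.25 dBFS

x − T + W/2 = -11 − (-12) + 4 = 5.
GR = (1 − 1/5) × 5² / 16 = 0.8 × 25 / 16 = 1.25 dB.
Output = -11 − 1.25 = -12.25 dBFS.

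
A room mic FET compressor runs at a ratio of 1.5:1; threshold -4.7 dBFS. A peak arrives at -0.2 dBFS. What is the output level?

-1.7 dBFS

Overshoot: -0.2 − (-4.7) = 4.5 dB.
1.5:1 compression reduces that to 4.5/1.5 = 3 dB over.
So the level is -4.7 + 3 = -1.7 dBFS.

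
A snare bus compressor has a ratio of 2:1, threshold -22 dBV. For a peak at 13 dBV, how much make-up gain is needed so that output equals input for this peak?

17.5 dB

The peak compresses to -22 + 35/2 = -4.5 dBV.
To reach 13 dBV requires 13 − (-4.5) = 17.5 dB of make-up.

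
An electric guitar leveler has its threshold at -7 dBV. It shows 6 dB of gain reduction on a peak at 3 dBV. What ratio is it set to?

2.5:1

Input overshoot = 3 − (-7) = 10 dB.
Output overshoot = 10 − 6 = 4 dB.
Ratio = input overshoot / output overshoot = 10 / 4 = 2.5.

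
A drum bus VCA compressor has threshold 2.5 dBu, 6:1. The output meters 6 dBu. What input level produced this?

23.5 dBu

That's 3.5 dB above the 2.5 dBu threshold.
Undo the ratio: input overshoot = 3.5 × 6 = 21 dB, giving input = 23.5 dBu.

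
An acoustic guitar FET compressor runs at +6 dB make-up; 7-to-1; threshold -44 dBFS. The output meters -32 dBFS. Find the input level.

Remove make-up: -32 − 6 = -38 dBFS.
Post-compression overshoot = -38 − (-44) = 6 dB.
Before 7:1 compression the overshoot was 6 × 7 = 42 dB, so input = -44 + 42 = -2 dBFS.

-2 dBFS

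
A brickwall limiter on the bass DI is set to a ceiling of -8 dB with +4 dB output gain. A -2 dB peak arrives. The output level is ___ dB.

At ∞:1, everything above -8 dB is held at the ceiling.
Output gain then adds 4 dB: -8 + 4 = -4 dB.

-4 dB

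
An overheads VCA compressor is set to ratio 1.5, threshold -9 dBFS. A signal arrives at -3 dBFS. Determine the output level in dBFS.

The input is 6 dB above the -9 dBFS threshold.
At 1.5:1 the overshoot is divided by 1.5, leaving 4 dB above threshold.
That puts the output at -5 dBFS.

-5 dBFS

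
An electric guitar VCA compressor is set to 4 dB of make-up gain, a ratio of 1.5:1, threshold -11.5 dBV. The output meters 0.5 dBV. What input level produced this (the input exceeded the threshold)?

0.5 dBV

Stripping the +4 dB make-up gives -3.5 dBV at the gain stage.
The compressed level sits -3.5 − (-11.5) = 8 dB over threshold.
Input overshoot = R × output overshoot = 12 dB → input = -11.5 + 12 = 0.5 dBV.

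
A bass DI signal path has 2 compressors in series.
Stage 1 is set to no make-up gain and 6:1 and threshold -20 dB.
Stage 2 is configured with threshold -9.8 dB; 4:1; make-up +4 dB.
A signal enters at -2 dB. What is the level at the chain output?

-13 dB

Stage 1: overshoot 18 dB → 18/6 = 3 dB → -17 dB.
Stage 2: -17 dB ≤ -9.8 dB, so stage 2 doesn't engage; make-up brings it to -13 dB.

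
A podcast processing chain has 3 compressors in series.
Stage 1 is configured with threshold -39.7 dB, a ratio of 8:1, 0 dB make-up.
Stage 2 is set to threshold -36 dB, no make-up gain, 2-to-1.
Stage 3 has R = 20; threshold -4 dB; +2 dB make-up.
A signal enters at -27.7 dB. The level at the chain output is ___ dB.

Stage 1: 12 dB above -39.7 dB, reduced 8:1 to 1.5 dB above → -38.2 dB.
Stage 2: -38.2 dB is at or below the -36 dB threshold — no compression; output -38.2 dB.
Stage 3: -38.2 dB is at or below the -4 dB threshold — no compression; make-up brings it to -36.2 dB.

-36.2 dB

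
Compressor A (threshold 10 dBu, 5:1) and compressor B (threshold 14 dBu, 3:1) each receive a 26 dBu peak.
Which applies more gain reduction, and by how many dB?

A: 16 dB over, compressed to 3.2 dB over, so 12.8 dB of GR.
B: 12 dB over, compressed to 4 dB over, so 8 dB of GR.
Difference: 4.8 dB in favour of A.

A, by 4.8 dB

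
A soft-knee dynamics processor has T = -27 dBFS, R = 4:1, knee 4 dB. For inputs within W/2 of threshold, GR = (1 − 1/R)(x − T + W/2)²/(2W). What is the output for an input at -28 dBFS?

-28.09375 dBFS

x − T + W/2 = -28 − (-27) + 2 = 1.
GR = (1 − 1/4) × 1² / 8 = 0.75 × 1 / 8 = 0.09375 dB.
Output = -28 − 0.09375 = -28.09375 dBFS.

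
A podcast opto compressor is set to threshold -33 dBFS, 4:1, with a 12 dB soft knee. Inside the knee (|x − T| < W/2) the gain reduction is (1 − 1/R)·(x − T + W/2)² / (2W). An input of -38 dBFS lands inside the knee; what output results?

x − T + W/2 = -38 − (-33) + 6 = 1.
GR = (1 − 1/4) × 1² / 24 = 0.75 × 1 / 24 = 0.03125 dB.
Output = -38 − 0.03125 = -38.03125 dBFS.

-38.03125 dBFS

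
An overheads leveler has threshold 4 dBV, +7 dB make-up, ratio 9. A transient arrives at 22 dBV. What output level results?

13 dBV

The input is 18 dB above the 4 dBV threshold.
The 18 dB excess becomes 2 dB after 9:1 reduction.
That puts the output at 6 dBV; make-up adds 7 dB, giving 13 dBV.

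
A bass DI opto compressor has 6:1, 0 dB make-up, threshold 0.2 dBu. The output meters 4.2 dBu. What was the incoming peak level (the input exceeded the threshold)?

Post-compression overshoot = 4.2 − 0.2 = 4 dB.
Before 6:1 compression the overshoot was 4 × 6 = 24 dB, so input = 0.2 + 24 = 24.2 dBu.

24.2 dBu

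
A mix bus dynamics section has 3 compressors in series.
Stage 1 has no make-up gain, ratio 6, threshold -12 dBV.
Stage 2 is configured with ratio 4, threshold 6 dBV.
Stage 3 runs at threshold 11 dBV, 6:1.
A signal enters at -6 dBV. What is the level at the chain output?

-11 dBV

Stage 1: overshoot 6 dB → 6/6 = 1 dB → -11 dBV.
Stage 2: -11 dBV is at or below the 6 dBV threshold — no compression; output -11 dBV.
Stage 3: -11 dBV is at or below the 11 dBV threshold — no compression; output -11 dBV.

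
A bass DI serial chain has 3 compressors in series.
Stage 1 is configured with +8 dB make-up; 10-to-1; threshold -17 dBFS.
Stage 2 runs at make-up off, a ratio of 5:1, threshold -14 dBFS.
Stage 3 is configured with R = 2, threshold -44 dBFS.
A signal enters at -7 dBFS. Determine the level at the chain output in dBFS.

Stage 1: -7 dBFS is 10 dB over -17 dBFS; at 10:1 that becomes 1 dB over, giving -16 dBFS; +8 dB make-up → -8 dBFS.
Stage 2: 6 dB above -14 dBFS, reduced 5:1 to 1.2 dB above → -12.8 dBFS.
Stage 3: overshoot 31.2 dB → 31.2/2 = 15.6 dB → -28.4 dBFS.

-28.4 dBFS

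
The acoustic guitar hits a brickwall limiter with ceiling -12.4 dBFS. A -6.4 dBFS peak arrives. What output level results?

-12.4 dBFS

At ∞:1, everything above -12.4 dBFS is held at the ceiling.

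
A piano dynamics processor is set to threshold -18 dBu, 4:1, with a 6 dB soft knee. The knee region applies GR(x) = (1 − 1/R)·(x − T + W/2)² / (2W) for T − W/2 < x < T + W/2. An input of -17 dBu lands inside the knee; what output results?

x − T + W/2 = -17 − (-18) + 3 = 4.
GR = (1 − 1/4) × 4² / 12 = 0.75 × 16 / 12 = 1 dB.
Output = -17 − 1 = -18 dBu.

-18 dBu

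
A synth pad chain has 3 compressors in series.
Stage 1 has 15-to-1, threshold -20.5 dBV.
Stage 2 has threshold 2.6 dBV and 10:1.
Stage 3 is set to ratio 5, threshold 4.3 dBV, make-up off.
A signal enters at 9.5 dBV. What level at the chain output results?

-18.5 dBV

Stage 1: overshoot 30 dB → 30/15 = 2 dB → -18.5 dBV.
Stage 2: -18.5 dBV ≤ 2.6 dBV, so stage 2 doesn't engage; output -18.5 dBV.
Stage 3: -18.5 dBV is at or below the 4.3 dBV threshold — no compression; output -18.5 dBV.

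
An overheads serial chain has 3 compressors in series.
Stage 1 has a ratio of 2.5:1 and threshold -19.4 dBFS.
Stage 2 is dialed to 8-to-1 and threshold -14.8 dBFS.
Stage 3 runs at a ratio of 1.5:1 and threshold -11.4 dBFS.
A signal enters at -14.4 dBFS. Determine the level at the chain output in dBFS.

Stage 1: overshoot 5 dB → 5/2.5 = 2 dB → -17.4 dBFS.
Stage 2: -17.4 dBFS is at or below the -14.8 dBFS threshold — no compression; output -17.4 dBFS.
Stage 3: -17.4 dBFS is at or below the -11.4 dBFS threshold — no compression; output -17.4 dBFS.

-17.4 dBFS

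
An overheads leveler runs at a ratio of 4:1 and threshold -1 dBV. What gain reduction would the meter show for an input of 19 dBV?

Overshoot = 19 − (-1) = 20 dB.
At 4:1, output sits 20/4 = 5 dB above threshold.
So the signal is attenuated by 20 − 5 = 15 dB.

15 dB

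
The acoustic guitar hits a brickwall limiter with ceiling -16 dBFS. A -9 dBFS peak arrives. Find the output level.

-16 dBFS

At ∞:1, everything above -16 dBFS is held at the ceiling.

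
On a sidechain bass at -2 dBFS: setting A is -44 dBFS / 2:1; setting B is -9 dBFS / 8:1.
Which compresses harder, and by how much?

A, by 14.875 dB

A: overshoot 42 dB → output overshoot 21 dB → GR 21 dB.
B: overshoot 7 dB → output overshoot 0.875 dB → GR 6.125 dB.
A applies 14.875 dB more gain reduction.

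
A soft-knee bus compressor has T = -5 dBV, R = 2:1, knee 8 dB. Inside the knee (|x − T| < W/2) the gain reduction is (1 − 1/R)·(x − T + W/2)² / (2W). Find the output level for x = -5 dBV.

x − T + W/2 = -5 − (-5) + 4 = 4.
GR = (1 − 1/2) × 4² / 16 = 0.5 × 16 / 16 = 0.5 dB.
Output = -5 − 0.5 = -5.5 dBV.

-5.5 dBV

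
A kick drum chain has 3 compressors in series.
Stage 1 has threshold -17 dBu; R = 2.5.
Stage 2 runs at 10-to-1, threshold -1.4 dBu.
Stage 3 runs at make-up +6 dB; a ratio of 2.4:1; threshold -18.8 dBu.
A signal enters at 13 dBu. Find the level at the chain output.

-7.05 dBu

Stage 1: 30 dB above -17 dBu, reduced 2.5:1 to 12 dB above → -5 dBu.
Stage 2: -5 dBu ≤ -1.4 dBu, so stage 2 doesn't engage; output -5 dBu.
Stage 3: 13.8 dB above -18.8 dBu, reduced 2.4:1 to 5.75 dB above → -13.05 dBu; +6 dB make-up → -7.05 dBu.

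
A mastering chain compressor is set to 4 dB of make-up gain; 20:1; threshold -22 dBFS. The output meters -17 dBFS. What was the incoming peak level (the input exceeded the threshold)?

Stripping the +4 dB make-up gives -21 dBFS at the gain stage.
That's 1 dB above the -22 dBFS threshold.
Undo the ratio: input overshoot = 1 × 20 = 20 dB, giving input = -2 dBFS.

-2 dBFS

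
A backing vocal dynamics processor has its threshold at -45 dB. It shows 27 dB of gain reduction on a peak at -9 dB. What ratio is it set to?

4:1

Input overshoot = -9 − (-45) = 36 dB.
Output overshoot = 36 − 27 = 9 dB.
Ratio = input overshoot / output overshoot = 36 / 9 = 4.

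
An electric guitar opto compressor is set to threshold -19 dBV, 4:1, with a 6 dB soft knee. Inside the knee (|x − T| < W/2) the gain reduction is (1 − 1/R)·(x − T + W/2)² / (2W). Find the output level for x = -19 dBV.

x − T + W/2 = -19 − (-19) + 3 = 3.
GR = (1 − 1/4) × 3² / 12 = 0.75 × 9 / 12 = 0.5625 dB.
Output = -19 − 0.5625 = -19.5625 dBV.

-19.5625 dBV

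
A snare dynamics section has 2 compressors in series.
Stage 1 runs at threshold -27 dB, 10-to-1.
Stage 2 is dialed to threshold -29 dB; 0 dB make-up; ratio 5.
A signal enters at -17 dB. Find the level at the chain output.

-28.4 dB

Stage 1: -17 dB is 10 dB over -27 dB; at 10:1 that becomes 1 dB over, giving -26 dB.
Stage 2: 3 dB above -29 dB, reduced 5:1 to 0.6 dB above → -28.4 dB.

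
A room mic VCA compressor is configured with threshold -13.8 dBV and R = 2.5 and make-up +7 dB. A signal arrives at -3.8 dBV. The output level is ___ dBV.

-2.8 dBV

Overshoot: -3.8 − (-13.8) = 10 dB.
At 2.5:1 the overshoot is divided by 2.5, leaving 4 dB above threshold.
So the level is -13.8 + 4 = -9.8 dBV; make-up adds 7 dB, giving -2.8 dBV.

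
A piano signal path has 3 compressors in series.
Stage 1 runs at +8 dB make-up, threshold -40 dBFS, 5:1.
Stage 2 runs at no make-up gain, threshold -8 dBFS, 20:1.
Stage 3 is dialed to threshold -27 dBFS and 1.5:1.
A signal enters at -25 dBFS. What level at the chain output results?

-29 dBFS

Stage 1: -25 dBFS is 15 dB over -40 dBFS; at 5:1 that becomes 3 dB over, giving -37 dBFS; +8 dB make-up → -29 dBFS.
Stage 2: below threshold (-29 ≤ -8); passes unchanged; output -29 dBFS.
Stage 3: below threshold (-29 ≤ -27); passes unchanged; output -29 dBFS.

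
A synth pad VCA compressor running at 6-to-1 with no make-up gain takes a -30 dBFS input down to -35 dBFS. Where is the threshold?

-36 dBFS

Gain reduction = -30 − (-35) = 5 dB; output overshoot = GR / (R − 1) = 5 / 5 = 1 dB.
Threshold = output − output overshoot = -35 − 1 = -36 dBFS.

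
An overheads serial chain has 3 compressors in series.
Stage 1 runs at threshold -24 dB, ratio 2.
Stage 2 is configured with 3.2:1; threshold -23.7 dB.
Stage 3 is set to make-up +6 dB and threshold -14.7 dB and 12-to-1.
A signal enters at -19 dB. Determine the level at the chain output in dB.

Stage 1: 5 dB above -24 dB, reduced 2:1 to 2.5 dB above → -21.5 dB.
Stage 2: 2.2 dB above -23.7 dB, reduced 3.2:1 to 0.6875 dB above → -23.0125 dB.
Stage 3: -23.0125 dB is at or below the -14.7 dB threshold — no compression; make-up brings it to -17.0125 dB.

-17.0125 dB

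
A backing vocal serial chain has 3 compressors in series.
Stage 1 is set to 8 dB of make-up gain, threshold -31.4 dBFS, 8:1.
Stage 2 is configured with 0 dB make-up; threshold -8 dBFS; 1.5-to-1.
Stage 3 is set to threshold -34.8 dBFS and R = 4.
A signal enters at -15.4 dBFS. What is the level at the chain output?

-31.45 dBFS

Stage 1: 16 dB above -31.4 dBFS, reduced 8:1 to 2 dB above → -29.4 dBFS; +8 dB make-up → -21.4 dBFS.
Stage 2: -21.4 dBFS ≤ -8 dBFS, so stage 2 doesn't engage; output -21.4 dBFS.
Stage 3: -21.4 dBFS is 13.4 dB over -34.8 dBFS; at 4:1 that becomes 3.35 dB over, giving -31.45 dBFS.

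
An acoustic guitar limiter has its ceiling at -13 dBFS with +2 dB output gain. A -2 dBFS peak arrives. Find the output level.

A brickwall limiter is an ∞:1 compressor: any input above the ceiling is clamped to -13 dBFS.
Output gain then adds 2 dB: -13 + 2 = -11 dBFS.

-11 dBFS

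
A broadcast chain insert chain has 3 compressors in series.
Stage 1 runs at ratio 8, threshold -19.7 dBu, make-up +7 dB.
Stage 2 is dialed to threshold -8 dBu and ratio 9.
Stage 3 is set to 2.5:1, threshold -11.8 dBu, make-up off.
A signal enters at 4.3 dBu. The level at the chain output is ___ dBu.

-10.96 dBu

Stage 1: overshoot 24 dB → 24/8 = 3 dB → -16.7 dBu; +7 dB make-up → -9.7 dBu.
Stage 2: -9.7 dBu is at or below the -8 dBu threshold — no compression; output -9.7 dBu.
Stage 3: 2.1 dB above -11.8 dBu, reduced 2.5:1 to 0.84 dB above → -10.96 dBu.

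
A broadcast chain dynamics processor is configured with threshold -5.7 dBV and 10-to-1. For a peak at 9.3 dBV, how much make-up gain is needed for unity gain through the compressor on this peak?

13.5 dB

The peak compresses to -5.7 + 15/10 = -4.2 dBV.
To reach 9.3 dBV requires 9.3 − (-4.2) = 13.5 dB of make-up.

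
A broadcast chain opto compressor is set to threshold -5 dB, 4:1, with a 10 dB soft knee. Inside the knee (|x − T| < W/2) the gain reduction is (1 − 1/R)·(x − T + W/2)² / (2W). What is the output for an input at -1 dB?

-4.0375 dB

x − T + W/2 = -1 − (-5) + 5 = 9.
GR = (1 − 1/4) × 9² / 20 = 0.75 × 81 / 20 = 3.0375 dB.
Output = -1 − 3.0375 = -4.0375 dB.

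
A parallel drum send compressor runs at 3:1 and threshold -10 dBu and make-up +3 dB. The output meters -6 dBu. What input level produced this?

-7 dBu

Stripping the +3 dB make-up gives -9 dBu at the gain stage.
That's 1 dB above the -10 dBu threshold.
Input overshoot = R × output overshoot = 3 dB → input = -10 + 3 = -7 dBu.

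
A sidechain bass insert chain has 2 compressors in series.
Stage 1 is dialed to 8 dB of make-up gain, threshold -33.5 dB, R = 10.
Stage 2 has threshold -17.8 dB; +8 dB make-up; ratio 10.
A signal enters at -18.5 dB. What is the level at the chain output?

Stage 1: overshoot 15 dB → 15/10 = 1.5 dB → -32 dB; +8 dB make-up → -24 dB.
Stage 2: -24 dB ≤ -17.8 dB, so stage 2 doesn't engage; make-up brings it to -16 dB.

-16 dB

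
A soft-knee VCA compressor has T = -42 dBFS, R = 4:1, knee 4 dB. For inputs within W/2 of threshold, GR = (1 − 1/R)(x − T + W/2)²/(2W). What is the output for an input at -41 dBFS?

x − T + W/2 = -41 − (-42) + 2 = 3.
GR = (1 − 1/4) × 3² / 8 = 0.75 × 9 / 8 = 0.84375 dB.
Output = -41 − 0.84375 = -41.84375 dBFS.

-41.84375 dBFS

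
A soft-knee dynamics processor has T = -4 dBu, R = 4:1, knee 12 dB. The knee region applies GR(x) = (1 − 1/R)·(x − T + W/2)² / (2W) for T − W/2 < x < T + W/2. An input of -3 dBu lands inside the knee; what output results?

-4.53125 dBu

x − T + W/2 = -3 − (-4) + 6 = 7.
GR = (1 − 1/4) × 7² / 24 = 0.75 × 49 / 24 = 1.53125 dB.
Output = -3 − 1.53125 = -4.53125 dBu.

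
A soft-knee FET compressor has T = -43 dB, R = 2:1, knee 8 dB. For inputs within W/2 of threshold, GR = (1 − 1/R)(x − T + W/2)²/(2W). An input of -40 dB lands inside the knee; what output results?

x − T + W/2 = -40 − (-43) + 4 = 7.
GR = (1 − 1/2) × 7² / 16 = 0.5 × 49 / 16 = 1.53125 dB.
Output = -40 − 1.53125 = -41.53125 dB.

-41.53125 dB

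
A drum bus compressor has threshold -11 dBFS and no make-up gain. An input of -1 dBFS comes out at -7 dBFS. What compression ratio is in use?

2.5:1

Input overshoot = -1 − (-11) = 10 dB; output overshoot = -7 − (-11) = 4 dB.
Ratio = 10 / 4 = 2.5.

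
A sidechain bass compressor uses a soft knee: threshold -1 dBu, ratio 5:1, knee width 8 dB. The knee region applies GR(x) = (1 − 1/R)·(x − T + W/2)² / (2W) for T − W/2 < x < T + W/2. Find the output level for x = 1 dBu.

-0.8 dBu

x − T + W/2 = 1 − (-1) + 4 = 6.
GR = (1 − 1/5) × 6² / 16 = 0.8 × 36 / 16 = 1.8 dB.
Output = 1 − 1.8 = -0.8 dBu.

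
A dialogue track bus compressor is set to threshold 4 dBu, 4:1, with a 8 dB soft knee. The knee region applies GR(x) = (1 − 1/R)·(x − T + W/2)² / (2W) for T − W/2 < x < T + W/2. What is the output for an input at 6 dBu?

4.3125 dBu

x − T + W/2 = 6 − 4 + 4 = 6.
GR = (1 − 1/4) × 6² / 16 = 0.75 × 36 / 16 = 1.6875 dB.
Output = 6 − 1.6875 = 4.3125 dBu.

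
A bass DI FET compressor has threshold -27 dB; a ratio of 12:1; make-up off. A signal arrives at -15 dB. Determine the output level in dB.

-26 dB

Overshoot: -15 − (-27) = 12 dB.
At 12:1 the overshoot is divided by 12, leaving 1 dB above threshold.
So the level is -27 + 1 = -26 dB.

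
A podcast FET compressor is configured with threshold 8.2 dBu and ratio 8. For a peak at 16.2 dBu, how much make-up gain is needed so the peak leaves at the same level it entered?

7 dB

Overshoot 8 dB → 8/8 = 1 dB after compression, so the compressed level is 8.2 + 1 = 9.2 dBu.
Make-up = target − compressed = 16.2 − 9.2 = 7 dB.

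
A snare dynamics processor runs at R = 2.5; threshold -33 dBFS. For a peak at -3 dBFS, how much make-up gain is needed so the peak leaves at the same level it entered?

Overshoot 30 dB → 30/2.5 = 12 dB after compression, so the compressed level is -33 + 12 = -21 dBFS.
Make-up = target − compressed = -3 − (-21) = 18 dB.

18 dB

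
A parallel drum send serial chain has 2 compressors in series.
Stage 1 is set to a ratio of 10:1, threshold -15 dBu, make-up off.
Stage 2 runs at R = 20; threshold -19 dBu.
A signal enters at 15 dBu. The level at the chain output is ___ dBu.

Stage 1: 15 dBu is 30 dB over -15 dBu; at 10:1 that becomes 3 dB over, giving -12 dBu.
Stage 2: 7 dB above -19 dBu, reduced 20:1 to 0.35 dB above → -18.65 dBu.

-18.65 dBu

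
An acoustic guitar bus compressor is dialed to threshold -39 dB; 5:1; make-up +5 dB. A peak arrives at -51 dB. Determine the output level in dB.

-51 dB is 12 dB below the -39 dB threshold, so no gain reduction is applied.
Make-up gain adds 5 dB: -51 + 5 = -46 dB.

-46 dB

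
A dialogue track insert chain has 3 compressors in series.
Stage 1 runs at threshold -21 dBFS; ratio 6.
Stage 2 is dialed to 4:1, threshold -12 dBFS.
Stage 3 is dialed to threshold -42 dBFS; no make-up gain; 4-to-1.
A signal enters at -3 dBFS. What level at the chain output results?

-36 dBFS

Stage 1: -3 dBFS is 18 dB over -21 dBFS; at 6:1 that becomes 3 dB over, giving -18 dBFS.
Stage 2: below threshold (-18 ≤ -12); passes unchanged; output -18 dBFS.
Stage 3: 24 dB above -42 dBFS, reduced 4:1 to 6 dB above → -36 dBFS.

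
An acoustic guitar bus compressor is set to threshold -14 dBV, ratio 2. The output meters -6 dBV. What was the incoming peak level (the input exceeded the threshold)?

Post-compression overshoot = -6 − (-14) = 8 dB.
Before 2:1 compression the overshoot was 8 × 2 = 16 dB, so input = -14 + 16 = 2 dBV.

2 dBV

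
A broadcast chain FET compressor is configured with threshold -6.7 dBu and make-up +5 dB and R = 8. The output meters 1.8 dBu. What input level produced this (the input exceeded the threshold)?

Before make-up, the level was 1.8 − 5 = -3.2 dBu.
That's 3.5 dB above the -6.7 dBu threshold.
Undo the ratio: input overshoot = 3.5 × 8 = 28 dB, giving input = 21.3 dBu.

21.3 dBu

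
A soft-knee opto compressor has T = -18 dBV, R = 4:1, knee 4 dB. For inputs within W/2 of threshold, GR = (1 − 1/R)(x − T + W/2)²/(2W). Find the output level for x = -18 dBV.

x − T + W/2 = -18 − (-18) + 2 = 2.
GR = (1 − 1/4) × 2² / 8 = 0.75 × 4 / 8 = 0.375 dB.
Output = -18 − 0.375 = -18.375 dBV.

-18.375 dBV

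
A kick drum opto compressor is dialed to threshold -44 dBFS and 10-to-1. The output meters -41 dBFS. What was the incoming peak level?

-14 dBFS

The compressed level sits -41 − (-44) = 3 dB over threshold.
Before 10:1 compression the overshoot was 3 × 10 = 30 dB, so input = -44 + 30 = -14 dBFS.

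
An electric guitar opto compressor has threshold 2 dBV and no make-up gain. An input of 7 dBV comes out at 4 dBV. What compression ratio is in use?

2.5:1

Input overshoot = 7 − 2 = 5 dB; output overshoot = 4 − 2 = 2 dB.
Ratio = 5 / 2 = 2.5.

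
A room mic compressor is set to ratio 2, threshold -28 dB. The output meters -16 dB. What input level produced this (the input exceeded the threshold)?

-4 dB

The compressed level sits -16 − (-28) = 12 dB over threshold.
Undo the ratio: input overshoot = 12 × 2 = 24 dB, giving input = -4 dB.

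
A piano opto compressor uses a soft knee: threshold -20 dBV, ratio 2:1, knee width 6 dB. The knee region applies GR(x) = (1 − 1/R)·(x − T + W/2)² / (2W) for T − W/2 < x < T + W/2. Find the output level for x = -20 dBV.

x − T + W/2 = -20 − (-20) + 3 = 3.
GR = (1 − 1/2) × 3² / 12 = 0.5 × 9 / 12 = 0.375 dB.
Output = -20 − 0.375 = -20.375 dBV.

-20.375 dBV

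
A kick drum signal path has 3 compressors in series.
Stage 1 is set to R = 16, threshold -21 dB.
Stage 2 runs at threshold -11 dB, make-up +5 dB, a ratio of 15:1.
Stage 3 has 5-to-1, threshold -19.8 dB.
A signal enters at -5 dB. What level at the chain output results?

-18.84 dB

Stage 1: overshoot 16 dB → 16/16 = 1 dB → -20 dB.
Stage 2: -20 dB ≤ -11 dB, so stage 2 doesn't engage; make-up brings it to -15 dB.
Stage 3: 4.8 dB above -19.8 dB, reduced 5:1 to 0.96 dB above → -18.84 dB.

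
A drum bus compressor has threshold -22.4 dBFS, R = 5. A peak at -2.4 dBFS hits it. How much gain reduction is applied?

The signal is 20 dB above threshold.
At 5:1, output sits 20/5 = 4 dB above threshold.
So the signal is attenuated by 20 − 4 = 16 dB.

16 dB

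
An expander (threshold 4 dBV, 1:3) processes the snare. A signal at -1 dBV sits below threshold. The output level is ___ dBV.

Undershoot = 4 − (-1) = 5 dB.
At 1:3, that expands to 15 dB under threshold.
Output = 4 − 15 = -11 dBV.

-11 dBV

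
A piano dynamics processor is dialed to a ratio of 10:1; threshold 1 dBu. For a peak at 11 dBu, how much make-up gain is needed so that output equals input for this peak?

9 dB

The peak compresses to 1 + 10/10 = 2 dBu.
To reach 11 dBu requires 11 − 2 = 9 dB of make-up.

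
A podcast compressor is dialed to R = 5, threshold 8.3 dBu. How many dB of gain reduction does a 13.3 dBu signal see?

4 dB

Overshoot = 13.3 − 8.3 = 5 dB.
After 5:1 compression the overshoot becomes 5/5 = 1 dB.
GR = overshoot in − overshoot out = 5 − 1 = 4 dB.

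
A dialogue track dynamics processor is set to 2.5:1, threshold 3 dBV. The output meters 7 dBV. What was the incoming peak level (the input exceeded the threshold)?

13 dBV

Post-compression overshoot = 7 − 3 = 4 dB.
Undo the ratio: input overshoot = 4 × 2.5 = 10 dB, giving input = 13 dBV.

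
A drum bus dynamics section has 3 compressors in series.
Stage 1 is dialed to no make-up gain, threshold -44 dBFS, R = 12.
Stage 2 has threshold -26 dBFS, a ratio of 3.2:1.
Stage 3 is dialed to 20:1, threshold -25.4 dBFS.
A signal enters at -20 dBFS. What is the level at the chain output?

-42 dBFS

Stage 1: overshoot 24 dB → 24/12 = 2 dB → -42 dBFS.
Stage 2: below threshold (-42 ≤ -26); passes unchanged; output -42 dBFS.
Stage 3: below threshold (-42 ≤ -25.4); passes unchanged; output -42 dBFS.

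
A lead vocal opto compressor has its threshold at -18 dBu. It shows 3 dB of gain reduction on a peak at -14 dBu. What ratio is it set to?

4:1

Input overshoot = -14 − (-18) = 4 dB.
Output overshoot = 4 − 3 = 1 dB.
Ratio = input overshoot / output overshoot = 4 / 1 = 4.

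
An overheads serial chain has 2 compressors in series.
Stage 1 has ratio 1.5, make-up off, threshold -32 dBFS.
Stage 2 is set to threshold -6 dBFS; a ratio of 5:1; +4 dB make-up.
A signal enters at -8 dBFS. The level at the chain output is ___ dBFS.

-12 dBFS

Stage 1: -8 dBFS is 24 dB over -32 dBFS; at 1.5:1 that becomes 16 dB over, giving -16 dBFS.
Stage 2: -16 dBFS ≤ -6 dBFS, so stage 2 doesn't engage; make-up brings it to -12 dBFS.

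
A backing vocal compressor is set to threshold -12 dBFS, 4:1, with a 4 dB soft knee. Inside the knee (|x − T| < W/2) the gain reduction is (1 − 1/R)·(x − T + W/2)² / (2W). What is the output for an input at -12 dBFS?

x − T + W/2 = -12 − (-12) + 2 = 2.
GR = (1 − 1/4) × 2² / 8 = 0.75 × 4 / 8 = 0.375 dB.
Output = -12 − 0.375 = -12.375 dBFS.

-12.375 dBFS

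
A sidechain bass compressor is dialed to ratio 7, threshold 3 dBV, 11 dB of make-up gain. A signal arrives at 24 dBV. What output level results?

24 dBV sits 21 dB over threshold.
7:1 compression reduces that to 21/7 = 3 dB over.
Output = 3 + 3 = 6 dBV; make-up adds 11 dB, giving 17 dBV.

17 dBV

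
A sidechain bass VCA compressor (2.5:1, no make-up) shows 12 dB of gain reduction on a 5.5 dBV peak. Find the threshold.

Gain reduction = 5.5 − (-6.5) = 12 dB; output overshoot = GR / (R − 1) = 12 / 1.5 = 8 dB.
Threshold = output − output overshoot = -6.5 − 8 = -14.5 dBV.

-14.5 dBV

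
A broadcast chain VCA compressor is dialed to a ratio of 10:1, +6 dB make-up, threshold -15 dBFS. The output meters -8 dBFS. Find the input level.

Before make-up, the level was -8 − 6 = -14 dBFS.
That's 1 dB above the -15 dBFS threshold.
Undo the ratio: input overshoot = 1 × 10 = 10 dB, giving input = -5 dBFS.

-5 dBFS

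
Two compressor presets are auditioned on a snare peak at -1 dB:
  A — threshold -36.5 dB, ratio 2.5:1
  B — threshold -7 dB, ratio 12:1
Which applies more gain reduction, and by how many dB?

A: GR = 35.5 − 35.5/2.5 = 21.3 dB.
B: GR = 6 − 6/12 = 5.5 dB.
A reduces 15.8 dB more.

A, by 15.8 dB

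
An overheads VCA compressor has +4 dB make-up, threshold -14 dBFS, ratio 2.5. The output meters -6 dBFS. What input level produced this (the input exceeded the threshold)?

Before make-up, the level was -6 − 4 = -10 dBFS.
That's 4 dB above the -14 dBFS threshold.
Undo the ratio: input overshoot = 4 × 2.5 = 10 dB, giving input = -4 dBFS.

-4 dBFS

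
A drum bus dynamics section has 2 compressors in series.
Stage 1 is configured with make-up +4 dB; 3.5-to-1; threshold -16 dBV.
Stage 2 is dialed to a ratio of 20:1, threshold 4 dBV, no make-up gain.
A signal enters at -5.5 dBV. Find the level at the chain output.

Stage 1: 10.5 dB above -16 dBV, reduced 3.5:1 to 3 dB above → -13 dBV; +4 dB make-up → -9 dBV.
Stage 2: below threshold (-9 ≤ 4); passes unchanged; output -9 dBV.

-9 dBV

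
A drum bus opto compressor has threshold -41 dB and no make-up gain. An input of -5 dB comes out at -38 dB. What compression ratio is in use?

12:1

Input overshoot = -5 − (-41) = 36 dB; output overshoot = -38 − (-41) = 3 dB.
Ratio = 36 / 3 = 12.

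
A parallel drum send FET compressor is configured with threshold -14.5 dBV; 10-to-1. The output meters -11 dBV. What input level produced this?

20.5 dBV

Post-compression overshoot = -11 − (-14.5) = 3.5 dB.
Before 10:1 compression the overshoot was 3.5 × 10 = 35 dB, so input = -14.5 + 35 = 20.5 dBV.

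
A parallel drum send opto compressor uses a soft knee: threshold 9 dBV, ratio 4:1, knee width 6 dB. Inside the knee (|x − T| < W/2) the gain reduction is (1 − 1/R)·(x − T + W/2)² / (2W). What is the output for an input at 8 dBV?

x − T + W/2 = 8 − 9 + 3 = 2.
GR = (1 − 1/4) × 2² / 12 = 0.75 × 4 / 12 = 0.25 dB.
Output = 8 − 0.25 = 7.75 dBV.

7.75 dBV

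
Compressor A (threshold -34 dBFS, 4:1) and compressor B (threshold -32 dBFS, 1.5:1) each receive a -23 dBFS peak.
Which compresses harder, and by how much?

A: overshoot 11 dB → output overshoot 2.75 dB → GR 8.25 dB.
B: overshoot 9 dB → output overshoot 6 dB → GR 3 dB.
A applies 5.25 dB more gain reduction.

A, by 5.25 dB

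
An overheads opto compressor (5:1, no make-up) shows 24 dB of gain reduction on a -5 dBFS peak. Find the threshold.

Gain reduction = -5 − (-29) = 24 dB; output overshoot = GR / (R − 1) = 24 / 4 = 6 dB.
Threshold = output − output overshoot = -29 − 6 = -35 dBFS.

-35 dBFS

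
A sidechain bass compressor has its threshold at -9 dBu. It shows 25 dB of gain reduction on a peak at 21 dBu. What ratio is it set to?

6:1

Input overshoot = 21 − (-9) = 30 dB.
Output overshoot = 30 − 25 = 5 dB.
Ratio = input overshoot / output overshoot = 30 / 5 = 6.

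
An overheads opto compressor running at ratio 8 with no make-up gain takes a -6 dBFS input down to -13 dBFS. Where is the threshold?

Input is 8 dB above T (since output overshoot × R = input overshoot: (-13 − T)·8 = -6 − T gives T = -14 dBFS).
Check: -14 + (-6 − (-14))/8 = -14 + 1 = -13 dBFS. ✓

-14 dBFS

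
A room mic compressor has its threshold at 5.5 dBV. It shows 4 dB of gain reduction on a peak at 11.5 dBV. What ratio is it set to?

Input overshoot = 11.5 − 5.5 = 6 dB.
Output overshoot = 6 − 4 = 2 dB.
Ratio = input overshoot / output overshoot = 6 / 2 = 3.

3:1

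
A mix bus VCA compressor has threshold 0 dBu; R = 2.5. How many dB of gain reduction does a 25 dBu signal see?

The signal is 25 dB above threshold.
At 2.5:1, output sits 25/2.5 = 10 dB above threshold.
So the signal is attenuated by 25 − 10 = 15 dB.

15 dB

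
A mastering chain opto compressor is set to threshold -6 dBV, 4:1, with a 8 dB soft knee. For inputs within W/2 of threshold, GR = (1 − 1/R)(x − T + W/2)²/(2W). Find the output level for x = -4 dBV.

-5.6875 dBV

x − T + W/2 = -4 − (-6) + 4 = 6.
GR = (1 − 1/4) × 6² / 16 = 0.75 × 36 / 16 = 1.6875 dB.
Output = -4 − 1.6875 = -5.6875 dBV.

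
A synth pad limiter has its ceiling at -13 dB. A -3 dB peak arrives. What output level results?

-13 dB

A brickwall limiter is an ∞:1 compressor: any input above the ceiling is clamped to -13 dB.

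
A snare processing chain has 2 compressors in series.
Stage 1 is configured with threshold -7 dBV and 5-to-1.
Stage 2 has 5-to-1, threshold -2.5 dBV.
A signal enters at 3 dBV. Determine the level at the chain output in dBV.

Stage 1: 10 dB above -7 dBV, reduced 5:1 to 2 dB above → -5 dBV.
Stage 2: -5 dBV ≤ -2.5 dBV, so stage 2 doesn't engage; output -5 dBV.

-5 dBV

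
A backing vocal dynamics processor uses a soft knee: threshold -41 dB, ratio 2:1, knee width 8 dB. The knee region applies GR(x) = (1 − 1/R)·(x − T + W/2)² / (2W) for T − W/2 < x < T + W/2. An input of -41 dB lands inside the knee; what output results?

x − T + W/2 = -41 − (-41) + 4 = 4.
GR = (1 − 1/2) × 4² / 16 = 0.5 × 16 / 16 = 0.5 dB.
Output = -41 − 0.5 = -41.5 dB.

-41.5 dB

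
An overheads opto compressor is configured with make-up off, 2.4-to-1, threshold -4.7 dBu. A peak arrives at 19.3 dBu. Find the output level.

19.3 dBu sits 24 dB over threshold.
At 2.4:1 the overshoot is divided by 2.4, leaving 10 dB above threshold.
Output = -4.7 + 10 = 5.3 dBu.

5.3 dBu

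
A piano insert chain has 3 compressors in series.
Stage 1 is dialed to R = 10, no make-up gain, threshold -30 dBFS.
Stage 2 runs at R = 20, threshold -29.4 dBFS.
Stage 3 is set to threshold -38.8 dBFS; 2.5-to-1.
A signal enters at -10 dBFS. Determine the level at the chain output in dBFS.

Stage 1: overshoot 20 dB → 20/10 = 2 dB → -28 dBFS.
Stage 2: overshoot 1.4 dB → 1.4/20 = 0.07 dB → -29.33 dBFS.
Stage 3: 9.47 dB above -38.8 dBFS, reduced 2.5:1 to 3.788 dB above → -35.012 dBFS.

-35.012 dBFS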